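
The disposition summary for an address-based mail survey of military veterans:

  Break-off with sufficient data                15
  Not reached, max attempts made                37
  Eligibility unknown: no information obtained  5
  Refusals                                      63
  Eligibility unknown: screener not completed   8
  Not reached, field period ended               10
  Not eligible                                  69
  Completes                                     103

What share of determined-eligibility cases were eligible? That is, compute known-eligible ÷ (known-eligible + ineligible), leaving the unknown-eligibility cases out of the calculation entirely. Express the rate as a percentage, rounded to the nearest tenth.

76.8%

No contact after all attempts = 10 + 37 = 47
Unknown if eligible = 8 + 5 = 13
Eligible (known) = 103 + 15 + 63 + 47 = 228
e = 228 / (228 + 69) = 228 / 297 = 0.7677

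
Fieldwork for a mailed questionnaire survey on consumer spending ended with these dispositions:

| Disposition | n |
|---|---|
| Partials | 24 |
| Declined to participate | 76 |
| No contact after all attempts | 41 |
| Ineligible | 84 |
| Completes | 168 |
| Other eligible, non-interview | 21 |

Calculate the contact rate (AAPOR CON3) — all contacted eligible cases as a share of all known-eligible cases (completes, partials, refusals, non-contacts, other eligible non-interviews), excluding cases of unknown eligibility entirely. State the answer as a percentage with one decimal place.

87.6%

Top → 168 + 24 + 76 + 21 = 289
Base → 168 + 24 + 76 + 41 + 21 = 330
CON3 = 289 / 330 = 0.8758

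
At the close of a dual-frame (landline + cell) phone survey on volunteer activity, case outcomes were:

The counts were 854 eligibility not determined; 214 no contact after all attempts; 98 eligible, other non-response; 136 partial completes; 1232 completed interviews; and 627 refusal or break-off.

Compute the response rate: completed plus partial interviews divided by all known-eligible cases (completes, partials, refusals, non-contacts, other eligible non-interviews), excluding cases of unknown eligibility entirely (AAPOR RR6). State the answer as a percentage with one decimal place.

59.3%

Numerator: 1232 + 136 = 1368
Base: 1232 + 136 + 627 + 214 + 98 = 2307
RR6 = 1368 / 2307 = 0.5930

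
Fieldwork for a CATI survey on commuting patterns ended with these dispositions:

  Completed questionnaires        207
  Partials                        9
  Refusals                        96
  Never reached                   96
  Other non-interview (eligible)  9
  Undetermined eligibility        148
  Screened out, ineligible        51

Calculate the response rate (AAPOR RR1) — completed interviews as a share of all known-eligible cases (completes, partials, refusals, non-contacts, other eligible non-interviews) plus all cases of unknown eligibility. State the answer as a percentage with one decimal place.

Num → 207
Denom → 207 + 9 + 96 + 96 + 9 + 148 = 565
RR1 = 207 / 565 = 0.3664

36.6%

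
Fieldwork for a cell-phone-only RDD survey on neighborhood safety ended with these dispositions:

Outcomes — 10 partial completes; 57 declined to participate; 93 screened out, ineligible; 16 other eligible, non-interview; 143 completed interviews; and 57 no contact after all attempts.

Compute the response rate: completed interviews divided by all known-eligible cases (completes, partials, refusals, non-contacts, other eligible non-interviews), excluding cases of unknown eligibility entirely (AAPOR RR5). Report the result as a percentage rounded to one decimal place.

Num → 143
Base → 143 + 10 + 57 + 57 + 16 = 283
RR5 = 143 / 283 = 0.5053

50.5%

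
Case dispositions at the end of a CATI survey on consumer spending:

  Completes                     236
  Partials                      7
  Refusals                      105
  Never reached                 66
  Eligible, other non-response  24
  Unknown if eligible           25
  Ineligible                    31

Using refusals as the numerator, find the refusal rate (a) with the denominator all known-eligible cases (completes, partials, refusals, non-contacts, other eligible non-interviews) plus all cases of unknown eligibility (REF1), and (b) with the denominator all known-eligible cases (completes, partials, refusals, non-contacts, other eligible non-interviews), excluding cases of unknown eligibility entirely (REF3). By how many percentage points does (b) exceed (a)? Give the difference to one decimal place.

Numerator = 105
Denominator = 236 + 7 + 105 + 66 + 24 + 25 = 463
REF1 = 105 / 463 = 0.2268
Denominator = 236 + 7 + 105 + 66 + 24 = 438
REF3 = 105 / 438 = 0.2397
Difference = 23.97 − 22.68 = 1.29 percentage points

1.3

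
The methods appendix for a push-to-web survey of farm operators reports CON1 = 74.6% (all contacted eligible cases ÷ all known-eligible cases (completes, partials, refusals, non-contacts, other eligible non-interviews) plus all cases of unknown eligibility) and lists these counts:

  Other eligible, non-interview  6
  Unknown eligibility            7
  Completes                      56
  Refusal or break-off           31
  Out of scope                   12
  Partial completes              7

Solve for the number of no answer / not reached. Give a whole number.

Numerator = 56 + 7 + 31 + 6 = 100
CON1 = 100 / D = 0.746
D = 100 / 0.746 = 134.0
Remaining denominator categories sum to 107
no answer / not reached = 134.0 − 107 ≈ 27

27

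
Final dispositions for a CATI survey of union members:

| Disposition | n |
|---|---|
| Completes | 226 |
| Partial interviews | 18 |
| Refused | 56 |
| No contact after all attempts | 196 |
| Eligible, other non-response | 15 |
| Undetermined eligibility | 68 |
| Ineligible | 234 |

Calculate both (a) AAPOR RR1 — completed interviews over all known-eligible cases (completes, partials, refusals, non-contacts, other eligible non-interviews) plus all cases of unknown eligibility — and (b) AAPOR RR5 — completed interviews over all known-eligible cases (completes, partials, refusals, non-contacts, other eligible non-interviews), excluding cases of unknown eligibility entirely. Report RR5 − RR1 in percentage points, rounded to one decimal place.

5.2

Top → 226
Denominator → 226 + 18 + 56 + 196 + 15 + 68 = 579
RR1 = 226 / 579 = 0.3903
Denominator → 226 + 18 + 56 + 196 + 15 = 511
RR5 = 226 / 511 = 0.4423
Difference = 44.23 − 39.03 = 5.20 percentage points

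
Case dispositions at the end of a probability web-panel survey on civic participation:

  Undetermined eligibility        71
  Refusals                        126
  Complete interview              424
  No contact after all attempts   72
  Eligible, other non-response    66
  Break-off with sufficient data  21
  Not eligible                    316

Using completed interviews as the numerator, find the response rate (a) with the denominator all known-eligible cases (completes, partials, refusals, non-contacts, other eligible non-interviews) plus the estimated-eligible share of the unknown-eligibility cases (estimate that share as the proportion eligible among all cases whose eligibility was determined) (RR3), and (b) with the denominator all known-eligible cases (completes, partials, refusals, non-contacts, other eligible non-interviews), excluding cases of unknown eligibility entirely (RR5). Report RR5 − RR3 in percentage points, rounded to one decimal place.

Top → 424
Known eligible → 424 + 21 + 126 + 72 + 66 = 709
e = 709 / (709 + 316) = 709 / 1025 = 0.6917
Estimated eligible among unknowns → 0.6917 × 71 = 49.11
Denom → 709 + 49.11 = 758.11
RR3 = 424 / 758.11 = 0.5593
Denom → 424 + 21 + 126 + 72 + 66 = 709
RR5 = 424 / 709 = 0.5980
Difference = 59.80 − 55.93 = 3.87 percentage points

3.9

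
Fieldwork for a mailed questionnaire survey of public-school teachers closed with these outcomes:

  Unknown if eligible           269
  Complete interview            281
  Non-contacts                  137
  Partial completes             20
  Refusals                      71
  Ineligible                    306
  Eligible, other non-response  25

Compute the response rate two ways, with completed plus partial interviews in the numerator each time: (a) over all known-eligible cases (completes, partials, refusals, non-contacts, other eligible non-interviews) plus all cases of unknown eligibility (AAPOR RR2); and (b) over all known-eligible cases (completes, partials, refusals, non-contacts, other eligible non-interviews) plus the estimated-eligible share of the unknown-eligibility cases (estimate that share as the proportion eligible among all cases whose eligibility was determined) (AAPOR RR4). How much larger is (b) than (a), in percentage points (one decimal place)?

Numerator: 281 + 20 = 301
Base: 281 + 20 + 71 + 137 + 25 + 269 = 803
RR2 = 301 / 803 = 0.3748
Eligible (known): 281 + 20 + 71 + 137 + 25 = 534
e = 534 / (534 + 306) = 534 / 840 = 0.6357
Eligible share of unknowns: 0.6357 × 269 = 171.00
Base: 534 + 171.00 = 705.00
RR4 = 301 / 705.00 = 0.4270
Difference = 42.70 − 37.48 = 5.22 percentage points

5.2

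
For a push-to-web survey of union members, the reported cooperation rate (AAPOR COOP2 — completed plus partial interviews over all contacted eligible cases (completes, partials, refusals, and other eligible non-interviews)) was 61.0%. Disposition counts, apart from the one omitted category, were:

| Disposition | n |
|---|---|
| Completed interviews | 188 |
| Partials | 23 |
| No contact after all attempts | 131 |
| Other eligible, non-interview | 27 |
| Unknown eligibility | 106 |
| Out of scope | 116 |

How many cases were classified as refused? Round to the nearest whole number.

108

Numerator → 188 + 23 = 211
COOP2 = 211 / D = 0.610
D = 211 / 0.610 = 345.9
Rest of base = 238
refused = 345.9 − 238 ≈ 108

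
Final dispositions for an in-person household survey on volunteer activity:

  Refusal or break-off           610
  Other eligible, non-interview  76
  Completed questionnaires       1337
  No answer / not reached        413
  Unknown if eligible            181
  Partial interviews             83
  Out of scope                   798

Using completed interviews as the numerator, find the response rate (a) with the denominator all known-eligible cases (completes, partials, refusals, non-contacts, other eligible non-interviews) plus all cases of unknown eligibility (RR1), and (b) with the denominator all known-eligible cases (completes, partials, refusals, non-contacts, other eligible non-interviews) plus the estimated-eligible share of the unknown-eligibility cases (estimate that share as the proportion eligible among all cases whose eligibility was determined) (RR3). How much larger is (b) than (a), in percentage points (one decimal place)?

Num → 1337
Denominator → 1337 + 83 + 610 + 413 + 76 + 181 = 2700
RR1 = 1337 / 2700 = 0.4952
Eligible (known) → 1337 + 83 + 610 + 413 + 76 = 2519
e = 2519 / (2519 + 798) = 2519 / 3317 = 0.7594
Eligible share of unknowns → 0.7594 × 181 = 137.45
Denominator → 2519 + 137.45 = 2656.45
RR3 = 1337 / 2656.45 = 0.5033
Difference = 50.33 − 49.52 = 0.81 percentage points

0.8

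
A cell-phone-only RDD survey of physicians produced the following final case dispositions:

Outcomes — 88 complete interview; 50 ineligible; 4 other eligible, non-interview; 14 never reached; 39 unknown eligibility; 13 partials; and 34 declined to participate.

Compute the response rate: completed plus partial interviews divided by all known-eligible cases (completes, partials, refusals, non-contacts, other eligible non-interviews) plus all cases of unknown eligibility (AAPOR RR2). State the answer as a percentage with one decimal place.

52.6%

Top = 88 + 13 = 101
Denom = 88 + 13 + 34 + 14 + 4 + 39 = 192
RR2 = 101 / 192 = 0.5260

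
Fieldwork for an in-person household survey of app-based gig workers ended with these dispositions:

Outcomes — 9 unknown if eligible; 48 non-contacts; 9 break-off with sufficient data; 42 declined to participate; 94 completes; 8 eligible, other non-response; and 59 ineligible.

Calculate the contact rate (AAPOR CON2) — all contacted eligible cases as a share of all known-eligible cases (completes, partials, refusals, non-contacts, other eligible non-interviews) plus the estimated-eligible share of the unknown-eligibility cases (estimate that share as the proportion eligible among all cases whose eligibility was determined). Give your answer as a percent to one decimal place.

73.6%

Numerator → 94 + 9 + 42 + 8 = 153
Determined eligible → 94 + 9 + 42 + 48 + 8 = 201
e = 201 / (201 + 59) = 201 / 260 = 0.7731
e × U → 0.7731 × 9 = 6.96
Denominator → 201 + 6.96 = 207.96
CON2 = 153 / 207.96 = 0.7357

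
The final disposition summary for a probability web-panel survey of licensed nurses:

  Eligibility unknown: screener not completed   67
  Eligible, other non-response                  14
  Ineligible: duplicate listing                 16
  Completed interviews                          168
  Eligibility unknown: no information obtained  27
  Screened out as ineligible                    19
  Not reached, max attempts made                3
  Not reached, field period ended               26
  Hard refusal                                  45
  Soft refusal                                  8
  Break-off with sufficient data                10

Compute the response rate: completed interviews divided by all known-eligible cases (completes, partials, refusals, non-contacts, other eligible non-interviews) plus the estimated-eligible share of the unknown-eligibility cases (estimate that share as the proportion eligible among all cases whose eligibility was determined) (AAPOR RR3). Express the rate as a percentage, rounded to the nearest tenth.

Refusal or break-off = 45 + 8 = 53
No contact after all attempts = 26 + 3 = 29
Undetermined eligibility = 67 + 27 = 94
Screened out, ineligible = 19 + 16 = 35
Num: 168
Determined eligible: 168 + 10 + 53 + 29 + 14 = 274
e = 274 / (274 + 35) = 274 / 309 = 0.8867
Eligible share of unknowns: 0.8867 × 94 = 83.35
Denom: 274 + 83.35 = 357.35
RR3 = 168 / 357.35 = 0.4701

47.0%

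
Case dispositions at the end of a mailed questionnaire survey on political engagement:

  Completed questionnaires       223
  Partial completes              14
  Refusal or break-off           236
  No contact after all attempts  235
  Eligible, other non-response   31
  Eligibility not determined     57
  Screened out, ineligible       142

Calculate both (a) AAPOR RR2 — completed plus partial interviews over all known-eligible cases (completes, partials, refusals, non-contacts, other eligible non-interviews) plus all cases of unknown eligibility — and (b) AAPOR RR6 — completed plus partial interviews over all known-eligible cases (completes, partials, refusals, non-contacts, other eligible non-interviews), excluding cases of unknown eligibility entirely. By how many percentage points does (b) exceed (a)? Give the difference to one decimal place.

2.3

Numerator → 223 + 14 = 237
Denominator → 223 + 14 + 236 + 235 + 31 + 57 = 796
RR2 = 237 / 796 = 0.2977
Denominator → 223 + 14 + 236 + 235 + 31 = 739
RR6 = 237 / 739 = 0.3207
Difference = 32.07 − 29.77 = 2.30 percentage points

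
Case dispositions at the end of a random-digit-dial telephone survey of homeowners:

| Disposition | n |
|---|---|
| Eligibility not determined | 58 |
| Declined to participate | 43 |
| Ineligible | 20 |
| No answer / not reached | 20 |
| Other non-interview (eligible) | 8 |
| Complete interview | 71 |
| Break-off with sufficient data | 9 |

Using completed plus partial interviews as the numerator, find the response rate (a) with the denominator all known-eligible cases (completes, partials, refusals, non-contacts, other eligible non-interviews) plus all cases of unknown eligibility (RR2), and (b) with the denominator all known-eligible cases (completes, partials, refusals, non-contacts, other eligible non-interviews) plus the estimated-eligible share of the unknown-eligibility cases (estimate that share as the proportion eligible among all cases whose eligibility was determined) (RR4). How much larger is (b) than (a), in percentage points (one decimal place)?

1.3

Num → 71 + 9 = 80
Denominator → 71 + 9 + 43 + 20 + 8 + 58 = 209
RR2 = 80 / 209 = 0.3828
Known eligible → 71 + 9 + 43 + 20 + 8 = 151
e = 151 / (151 + 20) = 151 / 171 = 0.8830
e × U → 0.8830 × 58 = 51.21
Denominator → 151 + 51.21 = 202.21
RR4 = 80 / 202.21 = 0.3956
Difference = 39.56 − 38.28 = 1.28 percentage points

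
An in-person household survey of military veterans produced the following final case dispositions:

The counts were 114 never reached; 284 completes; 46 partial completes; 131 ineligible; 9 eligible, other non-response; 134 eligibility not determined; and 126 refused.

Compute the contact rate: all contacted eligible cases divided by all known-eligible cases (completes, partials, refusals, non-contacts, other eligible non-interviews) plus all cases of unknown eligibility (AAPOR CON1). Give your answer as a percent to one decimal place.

65.2%

Top → 284 + 46 + 126 + 9 = 465
Denominator → 284 + 46 + 126 + 114 + 9 + 134 = 713
CON1 = 465 / 713 = 0.6522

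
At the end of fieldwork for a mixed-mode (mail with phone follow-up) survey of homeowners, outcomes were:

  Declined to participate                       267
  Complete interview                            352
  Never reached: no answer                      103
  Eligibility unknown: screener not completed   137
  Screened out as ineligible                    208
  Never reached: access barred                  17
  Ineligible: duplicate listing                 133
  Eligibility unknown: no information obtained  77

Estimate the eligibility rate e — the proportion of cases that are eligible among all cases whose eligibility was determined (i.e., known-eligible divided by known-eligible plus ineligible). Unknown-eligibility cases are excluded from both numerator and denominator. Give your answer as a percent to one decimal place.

68.4%

Never reached = 103 + 17 = 120
Unknown eligibility = 137 + 77 = 214
Out of scope = 208 + 133 = 341
Determined eligible → 352 + 267 + 120 = 739
e = 739 / (739 + 341) = 739 / 1080 = 0.6843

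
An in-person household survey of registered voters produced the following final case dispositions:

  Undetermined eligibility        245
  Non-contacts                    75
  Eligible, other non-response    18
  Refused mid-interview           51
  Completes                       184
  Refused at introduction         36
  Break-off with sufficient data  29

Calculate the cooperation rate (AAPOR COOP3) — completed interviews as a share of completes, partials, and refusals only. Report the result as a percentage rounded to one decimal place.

61.3%

Declined to participate = 36 + 51 = 87
Numerator: 184
Denominator: 184 + 29 + 87 = 300
COOP3 = 184 / 300 = 0.6133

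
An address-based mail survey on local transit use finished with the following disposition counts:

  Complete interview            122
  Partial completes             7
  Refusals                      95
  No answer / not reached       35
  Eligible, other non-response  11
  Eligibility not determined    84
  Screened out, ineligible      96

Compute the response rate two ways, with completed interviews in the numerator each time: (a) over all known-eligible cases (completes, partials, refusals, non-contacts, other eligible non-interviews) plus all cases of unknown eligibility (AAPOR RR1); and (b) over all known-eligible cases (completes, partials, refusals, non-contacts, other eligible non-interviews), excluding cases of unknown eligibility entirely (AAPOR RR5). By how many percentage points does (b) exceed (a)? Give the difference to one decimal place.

Numerator → 122
Base → 122 + 7 + 95 + 35 + 11 + 84 = 354
RR1 = 122 / 354 = 0.3446
Base → 122 + 7 + 95 + 35 + 11 = 270
RR5 = 122 / 270 = 0.4519
Difference = 45.19 − 34.46 = 10.73 percentage points

10.7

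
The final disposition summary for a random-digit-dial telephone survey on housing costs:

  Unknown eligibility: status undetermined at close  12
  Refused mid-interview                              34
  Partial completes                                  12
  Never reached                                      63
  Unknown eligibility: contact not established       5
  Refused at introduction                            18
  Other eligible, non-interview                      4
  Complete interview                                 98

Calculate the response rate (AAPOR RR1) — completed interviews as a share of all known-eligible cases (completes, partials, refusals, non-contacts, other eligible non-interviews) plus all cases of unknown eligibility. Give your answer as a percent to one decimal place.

39.8%

Declined to participate = 18 + 34 = 52
Unknown eligibility = 5 + 12 = 17
Top → 98
Denom → 98 + 12 + 52 + 63 + 4 + 17 = 246
RR1 = 98 / 246 = 0.3984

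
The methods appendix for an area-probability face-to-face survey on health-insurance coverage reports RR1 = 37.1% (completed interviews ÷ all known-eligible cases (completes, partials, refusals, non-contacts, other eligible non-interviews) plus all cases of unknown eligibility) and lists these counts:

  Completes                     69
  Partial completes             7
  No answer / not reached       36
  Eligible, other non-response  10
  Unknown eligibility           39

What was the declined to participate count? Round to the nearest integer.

25

RR1 = 69 / D = 0.371
D = 69 / 0.371 = 186.0
Remaining denominator categories sum to 161
declined to participate = 186.0 − 161 ≈ 25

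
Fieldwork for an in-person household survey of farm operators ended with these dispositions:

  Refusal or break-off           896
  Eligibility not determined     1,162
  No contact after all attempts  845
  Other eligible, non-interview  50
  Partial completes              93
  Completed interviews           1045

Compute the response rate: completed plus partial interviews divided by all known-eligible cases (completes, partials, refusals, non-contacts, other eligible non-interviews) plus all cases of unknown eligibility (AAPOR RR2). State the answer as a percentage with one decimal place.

Num = 1045 + 93 = 1138
Base = 1045 + 93 + 896 + 845 + 50 + 1162 = 4091
RR2 = 1138 / 4091 = 0.2782

27.8%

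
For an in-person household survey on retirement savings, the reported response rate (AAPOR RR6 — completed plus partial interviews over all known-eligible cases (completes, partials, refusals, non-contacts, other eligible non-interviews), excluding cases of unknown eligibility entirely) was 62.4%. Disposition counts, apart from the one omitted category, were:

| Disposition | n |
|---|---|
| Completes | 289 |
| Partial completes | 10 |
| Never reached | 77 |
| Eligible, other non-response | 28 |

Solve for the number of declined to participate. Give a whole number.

75

Numerator: 289 + 10 = 299
RR6 = 299 / D = 0.624
D = 299 / 0.624 = 479.2
Other denominator terms total 404
declined to participate = 479.2 − 404 ≈ 75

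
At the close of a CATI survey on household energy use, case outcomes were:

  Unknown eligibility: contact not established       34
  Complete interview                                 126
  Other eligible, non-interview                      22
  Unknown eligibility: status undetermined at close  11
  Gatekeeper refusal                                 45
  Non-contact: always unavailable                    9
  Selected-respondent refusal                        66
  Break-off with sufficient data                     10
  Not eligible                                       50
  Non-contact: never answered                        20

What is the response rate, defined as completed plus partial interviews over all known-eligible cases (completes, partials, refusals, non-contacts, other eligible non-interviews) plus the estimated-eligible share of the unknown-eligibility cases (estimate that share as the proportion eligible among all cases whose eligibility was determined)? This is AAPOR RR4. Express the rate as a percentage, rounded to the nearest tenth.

Refusal or break-off = 45 + 66 = 111
Never reached = 20 + 9 = 29
Eligibility not determined = 34 + 11 = 45
Num = 126 + 10 = 136
Eligible (known) = 126 + 10 + 111 + 29 + 22 = 298
e = 298 / (298 + 50) = 298 / 348 = 0.8563
Eligible share of unknowns = 0.8563 × 45 = 38.53
Base = 298 + 38.53 = 336.53
RR4 = 136 / 336.53 = 0.4041

40.4%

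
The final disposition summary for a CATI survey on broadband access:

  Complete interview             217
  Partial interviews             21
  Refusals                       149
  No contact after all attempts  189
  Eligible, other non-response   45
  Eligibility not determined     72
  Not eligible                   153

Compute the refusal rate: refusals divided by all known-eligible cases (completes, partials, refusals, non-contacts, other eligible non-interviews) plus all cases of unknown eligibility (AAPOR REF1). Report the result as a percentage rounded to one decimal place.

21.5%

Num → 149
Base → 217 + 21 + 149 + 189 + 45 + 72 = 693
REF1 = 149 / 693 = 0.2150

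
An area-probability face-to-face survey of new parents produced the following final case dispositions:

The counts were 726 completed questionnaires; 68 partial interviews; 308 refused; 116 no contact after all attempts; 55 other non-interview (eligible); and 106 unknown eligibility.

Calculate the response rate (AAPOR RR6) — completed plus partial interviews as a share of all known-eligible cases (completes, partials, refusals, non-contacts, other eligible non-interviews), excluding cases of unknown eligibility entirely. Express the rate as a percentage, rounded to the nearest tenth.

Top: 726 + 68 = 794
Denom: 726 + 68 + 308 + 116 + 55 = 1273
RR6 = 794 / 1273 = 0.6237

62.4%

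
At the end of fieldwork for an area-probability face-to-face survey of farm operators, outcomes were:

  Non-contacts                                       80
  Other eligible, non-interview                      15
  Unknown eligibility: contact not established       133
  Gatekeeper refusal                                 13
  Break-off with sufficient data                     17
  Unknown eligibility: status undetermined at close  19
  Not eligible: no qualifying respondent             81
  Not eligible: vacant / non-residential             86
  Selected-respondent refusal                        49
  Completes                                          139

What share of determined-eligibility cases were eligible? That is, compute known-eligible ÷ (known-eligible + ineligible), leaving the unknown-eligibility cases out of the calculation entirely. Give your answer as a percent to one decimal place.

65.2%

Refusal or break-off = 13 + 49 = 62
Undetermined eligibility = 133 + 19 = 152
Screened out, ineligible = 81 + 86 = 167
Eligible (known) → 139 + 17 + 62 + 80 + 15 = 313
e = 313 / (313 + 167) = 313 / 480 = 0.6521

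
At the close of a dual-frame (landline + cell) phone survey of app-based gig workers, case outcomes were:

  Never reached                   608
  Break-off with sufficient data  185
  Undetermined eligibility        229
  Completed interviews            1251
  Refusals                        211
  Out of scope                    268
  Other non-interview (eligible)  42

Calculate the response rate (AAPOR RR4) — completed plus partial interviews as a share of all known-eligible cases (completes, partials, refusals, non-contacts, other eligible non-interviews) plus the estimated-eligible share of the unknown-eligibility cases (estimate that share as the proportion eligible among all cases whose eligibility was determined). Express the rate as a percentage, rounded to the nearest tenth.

57.4%

Numerator → 1251 + 185 = 1436
Known eligible → 1251 + 185 + 211 + 608 + 42 = 2297
e = 2297 / (2297 + 268) = 2297 / 2565 = 0.8955
e × U → 0.8955 × 229 = 205.07
Base → 2297 + 205.07 = 2502.07
RR4 = 1436 / 2502.07 = 0.5739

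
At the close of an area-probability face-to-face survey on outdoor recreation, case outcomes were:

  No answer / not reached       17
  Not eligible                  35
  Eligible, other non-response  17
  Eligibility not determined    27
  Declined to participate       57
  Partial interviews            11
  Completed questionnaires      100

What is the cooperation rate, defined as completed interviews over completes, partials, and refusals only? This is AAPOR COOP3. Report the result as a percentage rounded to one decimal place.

Num → 100
Base → 100 + 11 + 57 = 168
COOP3 = 100 / 168 = 0.5952

59.5%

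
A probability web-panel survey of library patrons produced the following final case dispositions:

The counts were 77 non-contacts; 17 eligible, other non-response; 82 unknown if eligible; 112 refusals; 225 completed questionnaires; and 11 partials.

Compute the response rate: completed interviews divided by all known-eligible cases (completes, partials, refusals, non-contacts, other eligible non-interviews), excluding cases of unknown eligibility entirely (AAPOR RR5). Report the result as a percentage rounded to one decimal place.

50.9%

Num = 225
Base = 225 + 11 + 112 + 77 + 17 = 442
RR5 = 225 / 442 = 0.5090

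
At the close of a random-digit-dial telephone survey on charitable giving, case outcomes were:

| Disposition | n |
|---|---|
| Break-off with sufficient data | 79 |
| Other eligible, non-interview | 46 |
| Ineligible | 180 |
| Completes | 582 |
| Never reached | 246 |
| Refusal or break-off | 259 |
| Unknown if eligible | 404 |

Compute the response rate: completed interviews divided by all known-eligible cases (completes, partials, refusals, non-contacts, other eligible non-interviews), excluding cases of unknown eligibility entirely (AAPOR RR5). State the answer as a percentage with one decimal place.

Top = 582
Denominator = 582 + 79 + 259 + 246 + 46 = 1212
RR5 = 582 / 1212 = 0.4802

48.0%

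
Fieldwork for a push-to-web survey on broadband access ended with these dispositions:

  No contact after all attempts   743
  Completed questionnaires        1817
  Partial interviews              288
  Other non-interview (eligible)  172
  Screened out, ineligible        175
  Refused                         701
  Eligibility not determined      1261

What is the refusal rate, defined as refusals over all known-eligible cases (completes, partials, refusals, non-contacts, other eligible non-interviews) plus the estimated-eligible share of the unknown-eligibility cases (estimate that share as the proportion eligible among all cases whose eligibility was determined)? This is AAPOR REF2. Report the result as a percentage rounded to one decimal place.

14.2%

Top → 701
Known eligible → 1817 + 288 + 701 + 743 + 172 = 3721
e = 3721 / (3721 + 175) = 3721 / 3896 = 0.9551
Estimated eligible among unknowns → 0.9551 × 1261 = 1204.38
Denom → 3721 + 1204.38 = 4925.38
REF2 = 701 / 4925.38 = 0.1423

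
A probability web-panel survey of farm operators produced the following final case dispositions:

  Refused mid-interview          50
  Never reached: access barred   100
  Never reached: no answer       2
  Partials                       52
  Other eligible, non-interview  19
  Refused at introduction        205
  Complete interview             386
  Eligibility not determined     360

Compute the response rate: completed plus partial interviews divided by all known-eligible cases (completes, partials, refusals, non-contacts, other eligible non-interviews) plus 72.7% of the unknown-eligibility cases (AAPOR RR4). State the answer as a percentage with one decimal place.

Refusal or break-off = 205 + 50 = 255
No contact after all attempts = 2 + 100 = 102
Num = 386 + 52 = 438
Eligible (known) = 386 + 52 + 255 + 102 + 19 = 814
Estimated eligible among unknowns = 0.7270 × 360 = 261.72
Denominator = 814 + 261.72 = 1075.72
RR4 = 438 / 1075.72 = 0.4072

40.7%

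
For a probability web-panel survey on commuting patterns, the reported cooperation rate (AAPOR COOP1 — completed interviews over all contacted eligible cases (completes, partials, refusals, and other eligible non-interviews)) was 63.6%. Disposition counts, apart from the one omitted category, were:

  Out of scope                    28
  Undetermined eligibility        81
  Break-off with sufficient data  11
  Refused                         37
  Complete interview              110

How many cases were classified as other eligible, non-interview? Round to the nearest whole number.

15

COOP1 = 110 / D = 0.636
D = 110 / 0.636 = 173.0
Rest of base = 158
other eligible, non-interview = 173.0 − 158 ≈ 15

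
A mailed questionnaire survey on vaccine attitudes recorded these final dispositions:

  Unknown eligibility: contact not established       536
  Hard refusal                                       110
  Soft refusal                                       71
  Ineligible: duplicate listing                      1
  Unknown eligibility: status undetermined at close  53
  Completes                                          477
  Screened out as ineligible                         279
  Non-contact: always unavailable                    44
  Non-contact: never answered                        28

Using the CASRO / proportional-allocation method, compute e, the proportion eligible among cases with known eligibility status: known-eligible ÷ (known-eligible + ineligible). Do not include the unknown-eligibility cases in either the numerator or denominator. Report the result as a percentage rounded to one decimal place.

Declined to participate = 110 + 71 = 181
No answer / not reached = 28 + 44 = 72
Unknown if eligible = 536 + 53 = 589
Screened out, ineligible = 279 + 1 = 280
Known eligible = 477 + 181 + 72 = 730
e = 730 / (730 + 280) = 730 / 1010 = 0.7228

72.3%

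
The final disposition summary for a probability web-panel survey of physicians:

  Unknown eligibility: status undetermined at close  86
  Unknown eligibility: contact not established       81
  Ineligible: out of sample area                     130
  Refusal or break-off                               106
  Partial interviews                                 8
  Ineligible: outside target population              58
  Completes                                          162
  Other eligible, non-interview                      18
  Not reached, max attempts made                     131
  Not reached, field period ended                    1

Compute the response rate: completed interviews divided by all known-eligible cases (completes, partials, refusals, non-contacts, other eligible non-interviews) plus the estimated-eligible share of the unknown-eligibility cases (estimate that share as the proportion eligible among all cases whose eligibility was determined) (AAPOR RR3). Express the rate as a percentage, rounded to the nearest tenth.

29.9%

Never reached = 1 + 131 = 132
Undetermined eligibility = 81 + 86 = 167
Out of scope = 58 + 130 = 188
Top: 162
Determined eligible: 162 + 8 + 106 + 132 + 18 = 426
e = 426 / (426 + 188) = 426 / 614 = 0.6938
Estimated eligible among unknowns: 0.6938 × 167 = 115.86
Base: 426 + 115.86 = 541.86
RR3 = 162 / 541.86 = 0.2990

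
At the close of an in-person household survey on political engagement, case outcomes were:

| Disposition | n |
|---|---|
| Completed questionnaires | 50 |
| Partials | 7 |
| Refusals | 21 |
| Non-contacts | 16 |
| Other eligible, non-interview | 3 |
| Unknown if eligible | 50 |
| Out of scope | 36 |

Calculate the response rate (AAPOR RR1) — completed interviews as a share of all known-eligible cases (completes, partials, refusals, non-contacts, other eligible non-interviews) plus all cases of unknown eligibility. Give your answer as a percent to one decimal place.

Num: 50
Base: 50 + 7 + 21 + 16 + 3 + 50 = 147
RR1 = 50 / 147 = 0.3401

34.0%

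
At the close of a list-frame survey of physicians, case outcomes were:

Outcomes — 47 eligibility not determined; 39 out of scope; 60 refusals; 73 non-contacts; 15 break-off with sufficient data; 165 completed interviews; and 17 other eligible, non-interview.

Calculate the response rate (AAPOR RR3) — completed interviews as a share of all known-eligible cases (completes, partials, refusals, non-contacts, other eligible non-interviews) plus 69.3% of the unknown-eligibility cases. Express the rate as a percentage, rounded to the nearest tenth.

45.5%

Numerator = 165
Determined eligible = 165 + 15 + 60 + 73 + 17 = 330
Eligible share of unknowns = 0.6930 × 47 = 32.57
Denom = 330 + 32.57 = 362.57
RR3 = 165 / 362.57 = 0.4551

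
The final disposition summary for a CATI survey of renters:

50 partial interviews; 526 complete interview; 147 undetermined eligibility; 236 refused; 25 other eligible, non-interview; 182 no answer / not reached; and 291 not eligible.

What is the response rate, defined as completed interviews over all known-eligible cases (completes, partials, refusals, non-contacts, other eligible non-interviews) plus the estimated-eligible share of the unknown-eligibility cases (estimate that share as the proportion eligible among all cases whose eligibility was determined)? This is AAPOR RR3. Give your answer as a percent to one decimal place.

46.4%

Num: 526
Determined eligible: 526 + 50 + 236 + 182 + 25 = 1019
e = 1019 / (1019 + 291) = 1019 / 1310 = 0.7779
Estimated eligible among unknowns: 0.7779 × 147 = 114.35
Denom: 1019 + 114.35 = 1133.35
RR3 = 526 / 1133.35 = 0.4641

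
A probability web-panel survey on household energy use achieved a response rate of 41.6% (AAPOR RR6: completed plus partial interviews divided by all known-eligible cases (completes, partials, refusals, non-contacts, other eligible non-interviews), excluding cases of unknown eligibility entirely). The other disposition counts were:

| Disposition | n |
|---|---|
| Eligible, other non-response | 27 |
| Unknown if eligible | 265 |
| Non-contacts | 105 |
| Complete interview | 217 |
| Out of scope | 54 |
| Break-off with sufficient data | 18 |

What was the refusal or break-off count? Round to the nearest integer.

198

Top = 217 + 18 = 235
RR6 = 235 / D = 0.416
D = 235 / 0.416 = 564.9
Rest of base = 367
refusal or break-off = 564.9 − 367 ≈ 198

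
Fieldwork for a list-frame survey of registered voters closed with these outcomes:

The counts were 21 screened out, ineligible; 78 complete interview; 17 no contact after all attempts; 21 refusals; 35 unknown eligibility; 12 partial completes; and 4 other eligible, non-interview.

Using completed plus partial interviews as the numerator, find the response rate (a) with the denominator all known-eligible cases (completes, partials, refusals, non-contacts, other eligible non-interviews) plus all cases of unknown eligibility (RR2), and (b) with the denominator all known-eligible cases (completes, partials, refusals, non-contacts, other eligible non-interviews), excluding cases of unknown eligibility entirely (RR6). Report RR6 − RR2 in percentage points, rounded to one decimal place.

Top = 78 + 12 = 90
Denom = 78 + 12 + 21 + 17 + 4 + 35 = 167
RR2 = 90 / 167 = 0.5389
Denom = 78 + 12 + 21 + 17 + 4 = 132
RR6 = 90 / 132 = 0.6818
Difference = 68.18 − 53.89 = 14.29 percentage points

14.3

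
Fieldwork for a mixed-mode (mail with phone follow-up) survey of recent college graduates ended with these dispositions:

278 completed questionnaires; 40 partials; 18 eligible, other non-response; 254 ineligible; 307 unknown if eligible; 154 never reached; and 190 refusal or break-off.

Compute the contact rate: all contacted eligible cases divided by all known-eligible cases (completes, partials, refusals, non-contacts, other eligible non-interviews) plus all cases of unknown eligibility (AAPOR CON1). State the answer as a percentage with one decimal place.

Top = 278 + 40 + 190 + 18 = 526
Denom = 278 + 40 + 190 + 154 + 18 + 307 = 987
CON1 = 526 / 987 = 0.5329

53.3%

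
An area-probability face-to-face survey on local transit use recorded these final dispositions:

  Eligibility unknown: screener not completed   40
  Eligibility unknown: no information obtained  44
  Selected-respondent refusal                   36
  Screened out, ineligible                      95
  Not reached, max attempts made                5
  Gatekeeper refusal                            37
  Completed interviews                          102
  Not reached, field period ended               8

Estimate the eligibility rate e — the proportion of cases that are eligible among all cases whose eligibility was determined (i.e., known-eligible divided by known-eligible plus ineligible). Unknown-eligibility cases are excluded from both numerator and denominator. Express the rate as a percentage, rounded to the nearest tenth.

Refusal or break-off = 37 + 36 = 73
Never reached = 8 + 5 = 13
Unknown if eligible = 40 + 44 = 84
Eligible (known): 102 + 73 + 13 = 188
e = 188 / (188 + 95) = 188 / 283 = 0.6643

66.4%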